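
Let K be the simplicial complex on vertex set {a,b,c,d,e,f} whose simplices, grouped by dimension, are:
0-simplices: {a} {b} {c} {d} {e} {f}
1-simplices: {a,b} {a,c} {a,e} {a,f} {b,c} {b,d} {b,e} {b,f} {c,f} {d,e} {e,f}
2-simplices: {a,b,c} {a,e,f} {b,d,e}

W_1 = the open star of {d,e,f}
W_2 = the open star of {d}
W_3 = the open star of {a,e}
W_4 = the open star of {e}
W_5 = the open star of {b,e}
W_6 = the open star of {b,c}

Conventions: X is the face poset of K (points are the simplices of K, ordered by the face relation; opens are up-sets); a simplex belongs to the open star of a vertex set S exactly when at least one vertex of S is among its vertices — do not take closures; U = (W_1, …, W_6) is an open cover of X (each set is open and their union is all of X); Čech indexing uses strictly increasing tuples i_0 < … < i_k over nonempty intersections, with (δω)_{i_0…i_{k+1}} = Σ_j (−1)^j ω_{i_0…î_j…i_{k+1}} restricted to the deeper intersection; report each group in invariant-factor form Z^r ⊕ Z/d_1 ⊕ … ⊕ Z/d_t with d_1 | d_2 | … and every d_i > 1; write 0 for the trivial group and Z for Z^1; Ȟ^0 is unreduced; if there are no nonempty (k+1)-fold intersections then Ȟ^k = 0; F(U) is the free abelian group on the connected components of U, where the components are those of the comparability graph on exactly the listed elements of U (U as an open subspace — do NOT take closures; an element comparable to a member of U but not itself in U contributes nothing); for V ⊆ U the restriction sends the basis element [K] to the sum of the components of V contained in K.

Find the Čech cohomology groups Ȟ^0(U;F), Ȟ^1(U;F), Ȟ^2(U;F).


Ȟ^0 ≅ Z; Ȟ^1 ≅ Z^3; Ȟ^2 ≅ 0

nerve simplices:
  W1={{d},{e},{f},{a,e},{a,f},{b,d},{b,e},{b,f},{c,f},{d,e},{e,f},{a,e,f},{b,d,e}} W2={{d},{b,d},{d,e},{b,d,e}} W3={{a},{e},{a,b},{a,c},{a,e},{a,f},{b,e},{d,e},{e,f},{a,b,c},{a,e,f},{b,d,e}} W4={{e},{a,e},{b,e},{d,e},{e,f},{a,e,f},{b,d,e}} W5={{b},{e},{a,b},{a,e},{b,c},{b,d},{b,e},{b,f},{d,e},{e,f},{a,b,c},{a,e,f},{b,d,e}} W6={{b},{c},{a,b},{a,c},{b,c},{b,d},{b,e},{b,f},{c,f},{a,b,c},{b,d,e}}
  W12={{d},{b,d},{d,e},{b,d,e}} W13={{e},{a,e},{a,f},{b,e},{d,e},{e,f},{a,e,f},{b,d,e}} W14={{e},{a,e},{b,e},{d,e},{e,f},{a,e,f},{b,d,e}} W15={{e},{a,e},{b,d},{b,e},{b,f},{d,e},{e,f},{a,e,f},{b,d,e}} W16={{b,d},{b,e},{b,f},{c,f},{b,d,e}} W23={{d,e},{b,d,e}} W24={{d,e},{b,d,e}} W25={{b,d},{d,e},{b,d,e}} W26={{b,d},{b,d,e}} W34={{e},{a,e},{b,e},{d,e},{e,f},{a,e,f},{b,d,e}} W35={{e},{a,b},{a,e},{b,e},{d,e},{e,f},{a,b,c},{a,e,f},{b,d,e}} W36={{a,b},{a,c},{b,e},{a,b,c},{b,d,e}} W45={{e},{a,e},{b,e},{d,e},{e,f},{a,e,f},{b,d,e}} W46={{b,e},{b,d,e}} W56={{b},{a,b},{b,c},{b,d},{b,e},{b,f},{a,b,c},{b,d,e}}
  W123={{d,e},{b,d,e}} W124={{d,e},{b,d,e}} W125={{b,d},{d,e},{b,d,e}} W126={{b,d},{b,d,e}} W134={{e},{a,e},{b,e},{d,e},{e,f},{a,e,f},{b,d,e}} W135={{e},{a,e},{b,e},{d,e},{e,f},{a,e,f},{b,d,e}} W136={{b,e},{b,d,e}} W145={{e},{a,e},{b,e},{d,e},{e,f},{a,e,f},{b,d,e}} W146={{b,e},{b,d,e}} W156={{b,d},{b,e},{b,f},{b,d,e}} W234={{d,e},{b,d,e}} W235={{d,e},{b,d,e}} W236={{b,d,e}} W245={{d,e},{b,d,e}} W246={{b,d,e}} W256={{b,d},{b,d,e}} W345={{e},{a,e},{b,e},{d,e},{e,f},{a,e,f},{b,d,e}} W346={{b,e},{b,d,e}} W356={{a,b},{b,e},{a,b,c},{b,d,e}} W456={{b,e},{b,d,e}}
  W1234={{d,e},{b,d,e}} W1235={{d,e},{b,d,e}} W1236={{b,d,e}} W1245={{d,e},{b,d,e}} W1246={{b,d,e}} W1256={{b,d},{b,d,e}} W1345={{e},{a,e},{b,e},{d,e},{e,f},{a,e,f},{b,d,e}} W1346={{b,e},{b,d,e}} W1356={{b,e},{b,d,e}} W1456={{b,e},{b,d,e}} W2345={{d,e},{b,d,e}} W2346={{b,d,e}} W2356={{b,d,e}} W2456={{b,d,e}} W3456={{b,e},{b,d,e}}
  W12345={{d,e},{b,d,e}} W12346={{b,d,e}} W12356={{b,d,e}} W12456={{b,d,e}} W13456={{b,e},{b,d,e}} W23456={{b,d,e}}
  W123456={{b,d,e}}
components per intersection:
  W1: {{d},{e},{f},{a,e},{a,f},{b,d},{b,e},{b,f},{c,f},{d,e},{e,f},{a,e,f},{b,d,e}}
  W2: {{d},{b,d},{d,e},{b,d,e}}
  W3: {{a},{e},{a,b},{a,c},{a,e},{a,f},{b,e},{d,e},{e,f},{a,b,c},{a,e,f},{b,d,e}}
  W4: {{e},{a,e},{b,e},{d,e},{e,f},{a,e,f},{b,d,e}}
  W5: {{b},{e},{a,b},{a,e},{b,c},{b,d},{b,e},{b,f},{d,e},{e,f},{a,b,c},{a,e,f},{b,d,e}}
  W6: {{b},{c},{a,b},{a,c},{b,c},{b,d},{b,e},{b,f},{c,f},{a,b,c},{b,d,e}}
  W12: {{d},{b,d},{d,e},{b,d,e}}
  W13: {{e},{a,e},{a,f},{b,e},{d,e},{e,f},{a,e,f},{b,d,e}}
  W14: {{e},{a,e},{b,e},{d,e},{e,f},{a,e,f},{b,d,e}}
  W15: {{e},{a,e},{b,d},{b,e},{d,e},{e,f},{a,e,f},{b,d,e}} {{b,f}}
  W16: {{b,d},{b,e},{b,d,e}} {{b,f}} {{c,f}}
  W23: {{d,e},{b,d,e}}
  W24: {{d,e},{b,d,e}}
  W25: {{b,d},{d,e},{b,d,e}}
  W26: {{b,d},{b,d,e}}
  W34: {{e},{a,e},{b,e},{d,e},{e,f},{a,e,f},{b,d,e}}
  W35: {{e},{a,e},{b,e},{d,e},{e,f},{a,e,f},{b,d,e}} {{a,b},{a,b,c}}
  W36: {{a,b},{a,c},{a,b,c}} {{b,e},{b,d,e}}
  W45: {{e},{a,e},{b,e},{d,e},{e,f},{a,e,f},{b,d,e}}
  W46: {{b,e},{b,d,e}}
  W56: {{b},{a,b},{b,c},{b,d},{b,e},{b,f},{a,b,c},{b,d,e}}
  W123: {{d,e},{b,d,e}}
  W124: {{d,e},{b,d,e}}
  W125: {{b,d},{d,e},{b,d,e}}
  W126: {{b,d},{b,d,e}}
  W134: {{e},{a,e},{b,e},{d,e},{e,f},{a,e,f},{b,d,e}}
  W135: {{e},{a,e},{b,e},{d,e},{e,f},{a,e,f},{b,d,e}}
  W136: {{b,e},{b,d,e}}
  W145: {{e},{a,e},{b,e},{d,e},{e,f},{a,e,f},{b,d,e}}
  W146: {{b,e},{b,d,e}}
  W156: {{b,d},{b,e},{b,d,e}} {{b,f}}
  W234: {{d,e},{b,d,e}}
  W235: {{d,e},{b,d,e}}
  W236: {{b,d,e}}
  W245: {{d,e},{b,d,e}}
  W246: {{b,d,e}}
  W256: {{b,d},{b,d,e}}
  W345: {{e},{a,e},{b,e},{d,e},{e,f},{a,e,f},{b,d,e}}
  W346: {{b,e},{b,d,e}}
  W356: {{a,b},{a,b,c}} {{b,e},{b,d,e}}
  W456: {{b,e},{b,d,e}}
  W1234: {{d,e},{b,d,e}}
  W1235: {{d,e},{b,d,e}}
  W1236: {{b,d,e}}
  W1245: {{d,e},{b,d,e}}
  W1246: {{b,d,e}}
  W1256: {{b,d},{b,d,e}}
  W1345: {{e},{a,e},{b,e},{d,e},{e,f},{a,e,f},{b,d,e}}
  W1346: {{b,e},{b,d,e}}
  W1356: {{b,e},{b,d,e}}
  W1456: {{b,e},{b,d,e}}
  W2345: {{d,e},{b,d,e}}
  W2346: {{b,d,e}}
  W2356: {{b,d,e}}
  W2456: {{b,d,e}}
  W3456: {{b,e},{b,d,e}}
  W12345: {{d,e},{b,d,e}}
  W12346: {{b,d,e}}
  W12356: {{b,d,e}}
  W12456: {{b,d,e}}
  W13456: {{b,e},{b,d,e}}
  W23456: {{b,d,e}}
  W123456: {{b,d,e}}
C dims 6,20,22,15; δ0: rk 5, SNF 1^5; δ1: rk 12, SNF 1^12; δ2: rk 10, SNF 1^10
degree 0: 6−5−0 = 1 → Ȟ^0 ≅ Z
degree 1: 20−12−5 = 3 → Ȟ^1 ≅ Z^3
degree 2: 22−10−12 = 0 → Ȟ^2 ≅ 0


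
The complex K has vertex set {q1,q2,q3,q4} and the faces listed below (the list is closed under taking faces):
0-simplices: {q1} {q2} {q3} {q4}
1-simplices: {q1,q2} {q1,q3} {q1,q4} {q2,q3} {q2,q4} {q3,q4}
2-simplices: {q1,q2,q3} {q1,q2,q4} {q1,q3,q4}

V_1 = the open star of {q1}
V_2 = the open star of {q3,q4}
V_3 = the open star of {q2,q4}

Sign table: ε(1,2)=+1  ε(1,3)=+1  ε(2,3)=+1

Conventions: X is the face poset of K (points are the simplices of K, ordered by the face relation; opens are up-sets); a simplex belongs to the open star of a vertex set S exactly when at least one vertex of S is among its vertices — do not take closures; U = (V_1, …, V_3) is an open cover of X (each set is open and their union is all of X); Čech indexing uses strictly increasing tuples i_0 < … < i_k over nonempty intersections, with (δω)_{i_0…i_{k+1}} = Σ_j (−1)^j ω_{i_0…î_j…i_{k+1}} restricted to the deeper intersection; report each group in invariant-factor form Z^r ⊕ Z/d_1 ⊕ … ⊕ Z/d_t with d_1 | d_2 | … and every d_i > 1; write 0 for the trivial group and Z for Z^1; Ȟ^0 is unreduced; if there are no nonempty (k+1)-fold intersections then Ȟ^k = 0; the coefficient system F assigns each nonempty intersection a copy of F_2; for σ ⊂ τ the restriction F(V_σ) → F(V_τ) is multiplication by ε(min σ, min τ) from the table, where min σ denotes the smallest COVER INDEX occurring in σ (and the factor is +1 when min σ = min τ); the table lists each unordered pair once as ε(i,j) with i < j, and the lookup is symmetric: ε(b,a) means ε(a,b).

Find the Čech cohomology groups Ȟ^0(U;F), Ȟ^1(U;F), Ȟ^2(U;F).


Ȟ^0 = Z/2, Ȟ^1 = 0 and Ȟ^2 = 0

nonempty intersections:
  V1={{q1},{q1,q2},{q1,q3},{q1,q4},{q1,q2,q3},{q1,q2,q4},{q1,q3,q4}} V2={{q3},{q4},{q1,q3},{q1,q4},{q2,q3},{q2,q4},{q3,q4},{q1,q2,q3},{q1,q2,q4},{q1,q3,q4}} V3={{q2},{q4},{q1,q2},{q1,q4},{q2,q3},{q2,q4},{q3,q4},{q1,q2,q3},{q1,q2,q4},{q1,q3,q4}}
  V12={{q1,q3},{q1,q4},{q1,q2,q3},{q1,q2,q4},{q1,q3,q4}} V13={{q1,q2},{q1,q4},{q1,q2,q3},{q1,q2,q4},{q1,q3,q4}} V23={{q4},{q1,q4},{q2,q3},{q2,q4},{q3,q4},{q1,q2,q3},{q1,q2,q4},{q1,q3,q4}}
  V123={{q1,q4},{q1,q2,q3},{q1,q2,q4},{q1,q3,q4}}
C dims 3,3,1; δ0: rk_F2 2; δ1: rk_F2 1
Ȟ^0: (3−2)−0=1 ⇒ Z/2
Ȟ^1: (3−1)−2=0 ⇒ 0
Ȟ^2: (1−0)−1=0 ⇒ 0


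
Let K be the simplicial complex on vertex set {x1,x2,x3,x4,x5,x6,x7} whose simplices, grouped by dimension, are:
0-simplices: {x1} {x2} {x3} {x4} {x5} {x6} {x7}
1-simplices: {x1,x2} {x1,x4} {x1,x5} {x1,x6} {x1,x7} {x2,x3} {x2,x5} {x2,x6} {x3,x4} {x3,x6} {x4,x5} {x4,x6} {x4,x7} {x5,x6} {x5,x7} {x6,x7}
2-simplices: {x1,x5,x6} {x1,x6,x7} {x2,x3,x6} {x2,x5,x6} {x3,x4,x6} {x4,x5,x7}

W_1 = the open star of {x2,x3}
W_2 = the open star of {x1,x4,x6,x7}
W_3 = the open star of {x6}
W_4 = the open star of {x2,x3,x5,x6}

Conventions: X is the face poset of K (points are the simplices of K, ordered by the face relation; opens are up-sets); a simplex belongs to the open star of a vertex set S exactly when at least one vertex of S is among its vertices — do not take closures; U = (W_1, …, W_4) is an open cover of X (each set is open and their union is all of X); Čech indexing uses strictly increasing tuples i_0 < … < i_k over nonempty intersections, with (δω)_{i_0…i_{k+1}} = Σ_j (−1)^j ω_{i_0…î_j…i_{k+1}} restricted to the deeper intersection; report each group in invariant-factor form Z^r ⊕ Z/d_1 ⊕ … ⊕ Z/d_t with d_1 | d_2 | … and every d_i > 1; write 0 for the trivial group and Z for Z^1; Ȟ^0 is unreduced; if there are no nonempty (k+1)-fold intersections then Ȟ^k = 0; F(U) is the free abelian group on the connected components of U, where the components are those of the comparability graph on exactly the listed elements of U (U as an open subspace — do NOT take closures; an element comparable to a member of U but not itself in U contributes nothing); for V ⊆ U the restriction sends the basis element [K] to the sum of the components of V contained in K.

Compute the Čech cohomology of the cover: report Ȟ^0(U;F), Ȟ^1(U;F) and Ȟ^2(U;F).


Ȟ^0(U;F) ≅ Z, Ȟ^1(U;F) ≅ Z^2 and Ȟ^2(U;F) ≅ 0

intersection data:
  W1={{x2},{x3},{x1,x2},{x2,x3},{x2,x5},{x2,x6},{x3,x4},{x3,x6},{x2,x3,x6},{x2,x5,x6},{x3,x4,x6}} W2={{x1},{x4},{x6},{x7},{x1,x2},{x1,x4},{x1,x5},{x1,x6},{x1,x7},{x2,x6},{x3,x4},{x3,x6},{x4,x5},{x4,x6},{x4,x7},{x5,x6},{x5,x7},{x6,x7},{x1,x5,x6},{x1,x6,x7},{x2,x3,x6},{x2,x5,x6},{x3,x4,x6},{x4,x5,x7}} W3={{x6},{x1,x6},{x2,x6},{x3,x6},{x4,x6},{x5,x6},{x6,x7},{x1,x5,x6},{x1,x6,x7},{x2,x3,x6},{x2,x5,x6},{x3,x4,x6}} W4={{x2},{x3},{x5},{x6},{x1,x2},{x1,x5},{x1,x6},{x2,x3},{x2,x5},{x2,x6},{x3,x4},{x3,x6},{x4,x5},{x4,x6},{x5,x6},{x5,x7},{x6,x7},{x1,x5,x6},{x1,x6,x7},{x2,x3,x6},{x2,x5,x6},{x3,x4,x6},{x4,x5,x7}}
  W12={{x1,x2},{x2,x6},{x3,x4},{x3,x6},{x2,x3,x6},{x2,x5,x6},{x3,x4,x6}} W13={{x2,x6},{x3,x6},{x2,x3,x6},{x2,x5,x6},{x3,x4,x6}} W14={{x2},{x3},{x1,x2},{x2,x3},{x2,x5},{x2,x6},{x3,x4},{x3,x6},{x2,x3,x6},{x2,x5,x6},{x3,x4,x6}} W23={{x6},{x1,x6},{x2,x6},{x3,x6},{x4,x6},{x5,x6},{x6,x7},{x1,x5,x6},{x1,x6,x7},{x2,x3,x6},{x2,x5,x6},{x3,x4,x6}} W24={{x6},{x1,x2},{x1,x5},{x1,x6},{x2,x6},{x3,x4},{x3,x6},{x4,x5},{x4,x6},{x5,x6},{x5,x7},{x6,x7},{x1,x5,x6},{x1,x6,x7},{x2,x3,x6},{x2,x5,x6},{x3,x4,x6},{x4,x5,x7}} W34={{x6},{x1,x6},{x2,x6},{x3,x6},{x4,x6},{x5,x6},{x6,x7},{x1,x5,x6},{x1,x6,x7},{x2,x3,x6},{x2,x5,x6},{x3,x4,x6}}
  W123={{x2,x6},{x3,x6},{x2,x3,x6},{x2,x5,x6},{x3,x4,x6}} W124={{x1,x2},{x2,x6},{x3,x4},{x3,x6},{x2,x3,x6},{x2,x5,x6},{x3,x4,x6}} W134={{x2,x6},{x3,x6},{x2,x3,x6},{x2,x5,x6},{x3,x4,x6}} W234={{x6},{x1,x6},{x2,x6},{x3,x6},{x4,x6},{x5,x6},{x6,x7},{x1,x5,x6},{x1,x6,x7},{x2,x3,x6},{x2,x5,x6},{x3,x4,x6}}
  W1234={{x2,x6},{x3,x6},{x2,x3,x6},{x2,x5,x6},{x3,x4,x6}}
components per intersection:
  W1: {{x2},{x3},{x1,x2},{x2,x3},{x2,x5},{x2,x6},{x3,x4},{x3,x6},{x2,x3,x6},{x2,x5,x6},{x3,x4,x6}}
  W2: {{x1},{x4},{x6},{x7},{x1,x2},{x1,x4},{x1,x5},{x1,x6},{x1,x7},{x2,x6},{x3,x4},{x3,x6},{x4,x5},{x4,x6},{x4,x7},{x5,x6},{x5,x7},{x6,x7},{x1,x5,x6},{x1,x6,x7},{x2,x3,x6},{x2,x5,x6},{x3,x4,x6},{x4,x5,x7}}
  W3: {{x6},{x1,x6},{x2,x6},{x3,x6},{x4,x6},{x5,x6},{x6,x7},{x1,x5,x6},{x1,x6,x7},{x2,x3,x6},{x2,x5,x6},{x3,x4,x6}}
  W4: {{x2},{x3},{x5},{x6},{x1,x2},{x1,x5},{x1,x6},{x2,x3},{x2,x5},{x2,x6},{x3,x4},{x3,x6},{x4,x5},{x4,x6},{x5,x6},{x5,x7},{x6,x7},{x1,x5,x6},{x1,x6,x7},{x2,x3,x6},{x2,x5,x6},{x3,x4,x6},{x4,x5,x7}}
  W12: {{x1,x2}} {{x2,x6},{x3,x4},{x3,x6},{x2,x3,x6},{x2,x5,x6},{x3,x4,x6}}
  W13: {{x2,x6},{x3,x6},{x2,x3,x6},{x2,x5,x6},{x3,x4,x6}}
  W14: {{x2},{x3},{x1,x2},{x2,x3},{x2,x5},{x2,x6},{x3,x4},{x3,x6},{x2,x3,x6},{x2,x5,x6},{x3,x4,x6}}
  W23: {{x6},{x1,x6},{x2,x6},{x3,x6},{x4,x6},{x5,x6},{x6,x7},{x1,x5,x6},{x1,x6,x7},{x2,x3,x6},{x2,x5,x6},{x3,x4,x6}}
  W24: {{x6},{x1,x5},{x1,x6},{x2,x6},{x3,x4},{x3,x6},{x4,x6},{x5,x6},{x6,x7},{x1,x5,x6},{x1,x6,x7},{x2,x3,x6},{x2,x5,x6},{x3,x4,x6}} {{x1,x2}} {{x4,x5},{x5,x7},{x4,x5,x7}}
  W34: {{x6},{x1,x6},{x2,x6},{x3,x6},{x4,x6},{x5,x6},{x6,x7},{x1,x5,x6},{x1,x6,x7},{x2,x3,x6},{x2,x5,x6},{x3,x4,x6}}
  W123: {{x2,x6},{x3,x6},{x2,x3,x6},{x2,x5,x6},{x3,x4,x6}}
  W124: {{x1,x2}} {{x2,x6},{x3,x4},{x3,x6},{x2,x3,x6},{x2,x5,x6},{x3,x4,x6}}
  W134: {{x2,x6},{x3,x6},{x2,x3,x6},{x2,x5,x6},{x3,x4,x6}}
  W234: {{x6},{x1,x6},{x2,x6},{x3,x6},{x4,x6},{x5,x6},{x6,x7},{x1,x5,x6},{x1,x6,x7},{x2,x3,x6},{x2,x5,x6},{x3,x4,x6}}
  W1234: {{x2,x6},{x3,x6},{x2,x3,x6},{x2,x5,x6},{x3,x4,x6}}
C dims 4,9,5,1; δ0: rk 3, SNF 1^3; δ1: rk 4, SNF 1^4; δ2: rk 1, SNF 1^1
Ȟ^0 = (4 − 3) − 0 = 1, so Ȟ^0 ≅ Z
Ȟ^1 = (9 − 4) − 3 = 2, so Ȟ^1 ≅ Z^2
Ȟ^2 = (5 − 1) − 4 = 0, so Ȟ^2 ≅ 0


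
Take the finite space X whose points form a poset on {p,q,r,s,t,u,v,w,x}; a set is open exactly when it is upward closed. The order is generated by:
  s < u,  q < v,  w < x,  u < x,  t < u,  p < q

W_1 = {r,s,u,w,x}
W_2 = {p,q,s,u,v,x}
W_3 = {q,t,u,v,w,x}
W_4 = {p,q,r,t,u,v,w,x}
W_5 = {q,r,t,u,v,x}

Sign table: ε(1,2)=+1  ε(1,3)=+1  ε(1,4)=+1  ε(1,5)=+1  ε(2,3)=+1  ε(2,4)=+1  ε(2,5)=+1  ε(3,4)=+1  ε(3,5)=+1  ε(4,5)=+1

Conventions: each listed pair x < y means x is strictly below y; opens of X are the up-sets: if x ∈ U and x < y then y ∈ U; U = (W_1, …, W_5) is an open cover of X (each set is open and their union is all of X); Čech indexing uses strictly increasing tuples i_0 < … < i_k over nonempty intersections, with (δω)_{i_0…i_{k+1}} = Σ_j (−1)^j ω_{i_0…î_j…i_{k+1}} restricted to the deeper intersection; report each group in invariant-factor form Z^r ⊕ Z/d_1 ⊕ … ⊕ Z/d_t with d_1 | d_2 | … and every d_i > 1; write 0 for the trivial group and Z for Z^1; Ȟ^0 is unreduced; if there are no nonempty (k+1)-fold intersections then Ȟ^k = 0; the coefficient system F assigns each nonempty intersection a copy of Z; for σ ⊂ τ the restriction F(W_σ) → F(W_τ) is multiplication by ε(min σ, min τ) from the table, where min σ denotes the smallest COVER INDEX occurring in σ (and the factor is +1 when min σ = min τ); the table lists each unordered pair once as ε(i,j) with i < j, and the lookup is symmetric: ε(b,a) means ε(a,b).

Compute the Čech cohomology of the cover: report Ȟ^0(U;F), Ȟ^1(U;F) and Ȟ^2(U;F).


Ȟ^0 = Z; Ȟ^1 = 0; Ȟ^2 = 0

nerve simplices:
  W12={s,u,x} W13={u,w,x} W14={r,u,w,x} W15={r,u,x} W23={q,u,v,x} W24={p,q,u,v,x} W25={q,u,v,x} W34={q,t,u,v,w,x} W35={q,t,u,v,x} W45={q,r,t,u,v,x}
  W123={u,x} W124={u,x} W125={u,x} W134={u,w,x} W135={u,x} W145={r,u,x} W234={q,u,v,x} W235={q,u,v,x} W245={q,u,v,x} W345={q,t,u,v,x}
  W1234={u,x} W1235={u,x} W1245={u,x} W1345={u,x} W2345={q,u,v,x}
  W12345={u,x}
C dims 5,10,10,5; δ0: rk 4, SNF 1^4; δ1: rk 6, SNF 1^6; δ2: rk 4, SNF 1^4
degree 0: 5−4−0 = 1 → Ȟ^0 ≅ Z
degree 1: 10−6−4 = 0 → Ȟ^1 ≅ 0
degree 2: 10−4−6 = 0 → Ȟ^2 ≅ 0


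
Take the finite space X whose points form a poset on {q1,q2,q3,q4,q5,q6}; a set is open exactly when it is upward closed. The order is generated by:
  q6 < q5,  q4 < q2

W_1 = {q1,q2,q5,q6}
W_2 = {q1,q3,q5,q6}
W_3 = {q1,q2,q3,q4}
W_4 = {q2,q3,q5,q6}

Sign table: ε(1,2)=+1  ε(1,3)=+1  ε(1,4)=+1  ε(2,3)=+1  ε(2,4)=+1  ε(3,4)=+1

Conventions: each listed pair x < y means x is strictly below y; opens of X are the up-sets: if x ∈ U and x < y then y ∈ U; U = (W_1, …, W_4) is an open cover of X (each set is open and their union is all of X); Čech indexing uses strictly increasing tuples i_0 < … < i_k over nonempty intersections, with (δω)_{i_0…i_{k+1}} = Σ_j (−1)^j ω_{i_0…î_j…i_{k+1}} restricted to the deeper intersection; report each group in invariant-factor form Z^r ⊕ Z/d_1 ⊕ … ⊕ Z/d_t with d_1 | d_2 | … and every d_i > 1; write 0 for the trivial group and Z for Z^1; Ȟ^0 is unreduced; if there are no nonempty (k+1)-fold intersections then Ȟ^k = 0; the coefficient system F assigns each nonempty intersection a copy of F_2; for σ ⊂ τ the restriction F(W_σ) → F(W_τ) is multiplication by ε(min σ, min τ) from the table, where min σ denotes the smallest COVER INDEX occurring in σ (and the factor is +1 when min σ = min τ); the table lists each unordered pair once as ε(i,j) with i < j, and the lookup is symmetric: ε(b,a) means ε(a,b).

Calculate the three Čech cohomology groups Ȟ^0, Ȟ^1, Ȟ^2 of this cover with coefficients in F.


nerve simplices:
  W12={q1,q5,q6} W13={q1,q2} W14={q2,q5,q6} W23={q1,q3} W24={q3,q5,q6} W34={q2,q3}
  W123={q1} W124={q5,q6} W134={q2} W234={q3}
C dims 4,6,4; δ0: rk_F2 3; δ1: rk_F2 3
degree 0: 4−3−0 = 1 → Ȟ^0 ≅ Z/2
degree 1: 6−3−3 = 0 → Ȟ^1 ≅ 0
degree 2: 4−0−3 = 1 → Ȟ^2 ≅ Z/2

Ȟ^0 ≅ Z/2,  Ȟ^1 ≅ 0,  Ȟ^2 ≅ Z/2


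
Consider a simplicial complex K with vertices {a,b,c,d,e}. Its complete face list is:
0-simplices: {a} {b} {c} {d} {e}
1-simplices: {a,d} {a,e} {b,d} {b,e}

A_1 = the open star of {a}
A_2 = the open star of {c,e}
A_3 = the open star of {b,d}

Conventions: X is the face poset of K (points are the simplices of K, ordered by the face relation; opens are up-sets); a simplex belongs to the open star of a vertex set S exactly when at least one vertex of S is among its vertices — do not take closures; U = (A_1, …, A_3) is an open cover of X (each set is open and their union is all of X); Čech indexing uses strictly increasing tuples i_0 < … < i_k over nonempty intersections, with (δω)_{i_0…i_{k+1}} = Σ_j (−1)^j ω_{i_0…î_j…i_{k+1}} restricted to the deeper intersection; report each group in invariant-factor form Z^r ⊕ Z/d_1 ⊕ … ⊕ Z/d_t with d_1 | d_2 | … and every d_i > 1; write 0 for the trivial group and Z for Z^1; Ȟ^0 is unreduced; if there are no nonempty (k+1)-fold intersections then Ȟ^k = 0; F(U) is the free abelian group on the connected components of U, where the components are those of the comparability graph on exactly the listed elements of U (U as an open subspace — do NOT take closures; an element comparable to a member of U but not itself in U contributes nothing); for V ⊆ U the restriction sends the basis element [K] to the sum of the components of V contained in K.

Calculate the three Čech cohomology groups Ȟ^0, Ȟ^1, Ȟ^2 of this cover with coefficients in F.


nonempty intersections:
  A1={{a},{a,d},{a,e}} A2={{c},{e},{a,e},{b,e}} A3={{b},{d},{a,d},{b,d},{b,e}}
  A12={{a,e}} A13={{a,d}} A23={{b,e}}
components per intersection:
  A1: {{a},{a,d},{a,e}}
  A2: {{c}} {{e},{a,e},{b,e}}
  A3: {{b},{d},{a,d},{b,d},{b,e}}
  A12: {{a,e}}
  A13: {{a,d}}
  A23: {{b,e}}
C dims 4,3; δ0: rk 2, SNF 1^2
Ȟ^0: (4−2)−0=2 ⇒ Z^2
Ȟ^1: (3−0)−2=1 ⇒ Z
Ȟ^2: (0−0)−0=0 ⇒ 0

Ȟ^0(U;F) ≅ Z^2, Ȟ^1(U;F) ≅ Z, Ȟ^2(U;F) ≅ 0


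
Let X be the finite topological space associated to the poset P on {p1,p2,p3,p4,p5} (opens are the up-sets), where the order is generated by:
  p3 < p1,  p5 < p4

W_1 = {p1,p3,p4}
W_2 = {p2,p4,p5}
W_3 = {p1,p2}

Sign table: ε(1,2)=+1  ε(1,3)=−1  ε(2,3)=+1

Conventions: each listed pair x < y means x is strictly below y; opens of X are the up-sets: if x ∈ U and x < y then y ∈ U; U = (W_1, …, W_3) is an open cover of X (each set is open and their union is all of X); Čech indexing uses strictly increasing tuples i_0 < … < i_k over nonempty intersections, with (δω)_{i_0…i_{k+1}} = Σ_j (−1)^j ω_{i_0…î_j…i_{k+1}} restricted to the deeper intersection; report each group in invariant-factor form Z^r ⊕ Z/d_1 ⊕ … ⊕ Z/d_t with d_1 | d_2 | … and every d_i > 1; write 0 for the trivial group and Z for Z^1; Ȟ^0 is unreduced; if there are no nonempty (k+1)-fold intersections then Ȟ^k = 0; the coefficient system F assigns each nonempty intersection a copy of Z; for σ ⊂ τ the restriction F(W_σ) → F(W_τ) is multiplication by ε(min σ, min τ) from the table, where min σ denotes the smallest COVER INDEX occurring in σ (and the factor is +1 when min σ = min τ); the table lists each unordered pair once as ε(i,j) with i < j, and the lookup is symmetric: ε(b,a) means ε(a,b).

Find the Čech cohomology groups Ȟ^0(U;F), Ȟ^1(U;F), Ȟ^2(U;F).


cover nerve:
  W12={p4} W13={p1} W23={p2}
C dims 3,3; δ0: rk 3, SNF 1^2·2
Ȟ^0: (3−3)−0=0 ⇒ 0
Ȟ^1: (3−0)−3=0 plus torsion [2] ⇒ Z/2
Ȟ^2: (0−0)−0=0 ⇒ 0

Ȟ^0 = 0; Ȟ^1 = Z/2; Ȟ^2 = 0


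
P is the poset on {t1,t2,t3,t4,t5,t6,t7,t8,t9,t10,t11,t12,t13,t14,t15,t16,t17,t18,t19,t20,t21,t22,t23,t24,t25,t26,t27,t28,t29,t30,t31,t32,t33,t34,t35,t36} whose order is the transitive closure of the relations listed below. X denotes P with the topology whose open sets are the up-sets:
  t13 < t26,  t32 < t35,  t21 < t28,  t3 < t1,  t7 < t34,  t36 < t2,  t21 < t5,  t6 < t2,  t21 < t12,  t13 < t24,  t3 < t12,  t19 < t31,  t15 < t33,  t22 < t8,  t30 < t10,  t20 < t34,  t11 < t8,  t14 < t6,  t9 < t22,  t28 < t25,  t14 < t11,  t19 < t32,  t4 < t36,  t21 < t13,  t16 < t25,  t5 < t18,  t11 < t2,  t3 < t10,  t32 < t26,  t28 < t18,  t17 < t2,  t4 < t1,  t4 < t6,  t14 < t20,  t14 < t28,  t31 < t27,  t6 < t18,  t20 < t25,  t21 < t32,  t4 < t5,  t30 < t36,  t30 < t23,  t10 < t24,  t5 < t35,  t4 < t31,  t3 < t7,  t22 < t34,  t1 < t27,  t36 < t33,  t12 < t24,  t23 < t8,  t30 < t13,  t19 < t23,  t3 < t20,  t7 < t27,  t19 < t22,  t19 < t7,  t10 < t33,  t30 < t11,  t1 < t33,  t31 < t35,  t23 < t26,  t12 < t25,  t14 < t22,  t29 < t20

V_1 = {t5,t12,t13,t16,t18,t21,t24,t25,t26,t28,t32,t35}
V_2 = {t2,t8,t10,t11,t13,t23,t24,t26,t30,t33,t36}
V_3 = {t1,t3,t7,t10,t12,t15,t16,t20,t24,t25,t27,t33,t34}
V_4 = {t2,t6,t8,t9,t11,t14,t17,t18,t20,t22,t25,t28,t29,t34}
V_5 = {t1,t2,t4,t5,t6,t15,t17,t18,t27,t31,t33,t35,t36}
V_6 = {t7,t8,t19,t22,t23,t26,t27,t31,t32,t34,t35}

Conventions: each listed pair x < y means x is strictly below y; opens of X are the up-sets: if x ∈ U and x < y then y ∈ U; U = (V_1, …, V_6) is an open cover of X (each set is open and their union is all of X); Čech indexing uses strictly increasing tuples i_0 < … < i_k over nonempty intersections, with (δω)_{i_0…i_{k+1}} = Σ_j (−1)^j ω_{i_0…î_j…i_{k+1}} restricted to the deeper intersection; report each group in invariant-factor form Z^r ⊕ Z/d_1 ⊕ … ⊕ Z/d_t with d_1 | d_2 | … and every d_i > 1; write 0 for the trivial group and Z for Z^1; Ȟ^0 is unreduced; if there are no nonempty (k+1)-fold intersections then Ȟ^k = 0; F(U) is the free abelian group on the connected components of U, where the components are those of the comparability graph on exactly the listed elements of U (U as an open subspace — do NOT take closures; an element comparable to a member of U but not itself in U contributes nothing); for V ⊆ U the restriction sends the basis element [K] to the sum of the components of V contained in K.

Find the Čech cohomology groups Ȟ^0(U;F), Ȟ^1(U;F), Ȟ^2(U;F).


nonempty overlaps:
  V12={t13,t24,t26} V13={t12,t16,t24,t25} V14={t18,t25,t28} V15={t5,t18,t35} V16={t26,t32,t35} V23={t10,t24,t33} V24={t2,t8,t11} V25={t2,t33,t36} V26={t8,t23,t26} V34={t20,t25,t34} V35={t1,t15,t27,t33} V36={t7,t27,t34} V45={t2,t6,t17,t18} V46={t8,t22,t34} V56={t27,t31,t35}
  V123={t24} V126={t26} V134={t25} V145={t18} V156={t35} V235={t33} V245={t2} V246={t8} V346={t34} V356={t27}
components per intersection:
  V1: {t5,t12,t13,t16,t18,t21,t24,t25,t26,t28,t32,t35}
  V2: {t2,t8,t10,t11,t13,t23,t24,t26,t30,t33,t36}
  V3: {t1,t3,t7,t10,t12,t15,t16,t20,t24,t25,t27,t33,t34}
  V4: {t2,t6,t8,t9,t11,t14,t17,t18,t20,t22,t25,t28,t29,t34}
  V5: {t1,t2,t4,t5,t6,t15,t17,t18,t27,t31,t33,t35,t36}
  V6: {t7,t8,t19,t22,t23,t26,t27,t31,t32,t34,t35}
  V12: {t13,t24,t26}
  V13: {t12,t16,t24,t25}
  V14: {t18,t25,t28}
  V15: {t5,t18,t35}
  V16: {t26,t32,t35}
  V23: {t10,t24,t33}
  V24: {t2,t8,t11}
  V25: {t2,t33,t36}
  V26: {t8,t23,t26}
  V34: {t20,t25,t34}
  V35: {t1,t15,t27,t33}
  V36: {t7,t27,t34}
  V45: {t2,t6,t17,t18}
  V46: {t8,t22,t34}
  V56: {t27,t31,t35}
  V123: {t24}
  V126: {t26}
  V134: {t25}
  V145: {t18}
  V156: {t35}
  V235: {t33}
  V245: {t2}
  V246: {t8}
  V346: {t34}
  V356: {t27}
C dims 6,15,10; δ0: rk 5, SNF 1^5; δ1: rk 10, SNF 1^9·2
degree 0: 6−5−0 = 1 → Ȟ^0 ≅ Z
degree 1: 15−10−5 = 0 → Ȟ^1 ≅ 0
degree 2: 10−0−10 = 0 plus torsion [2] → Ȟ^2 ≅ Z/2

Ȟ^0 ≅ Z,  Ȟ^1 ≅ 0,  Ȟ^2 ≅ Z/2


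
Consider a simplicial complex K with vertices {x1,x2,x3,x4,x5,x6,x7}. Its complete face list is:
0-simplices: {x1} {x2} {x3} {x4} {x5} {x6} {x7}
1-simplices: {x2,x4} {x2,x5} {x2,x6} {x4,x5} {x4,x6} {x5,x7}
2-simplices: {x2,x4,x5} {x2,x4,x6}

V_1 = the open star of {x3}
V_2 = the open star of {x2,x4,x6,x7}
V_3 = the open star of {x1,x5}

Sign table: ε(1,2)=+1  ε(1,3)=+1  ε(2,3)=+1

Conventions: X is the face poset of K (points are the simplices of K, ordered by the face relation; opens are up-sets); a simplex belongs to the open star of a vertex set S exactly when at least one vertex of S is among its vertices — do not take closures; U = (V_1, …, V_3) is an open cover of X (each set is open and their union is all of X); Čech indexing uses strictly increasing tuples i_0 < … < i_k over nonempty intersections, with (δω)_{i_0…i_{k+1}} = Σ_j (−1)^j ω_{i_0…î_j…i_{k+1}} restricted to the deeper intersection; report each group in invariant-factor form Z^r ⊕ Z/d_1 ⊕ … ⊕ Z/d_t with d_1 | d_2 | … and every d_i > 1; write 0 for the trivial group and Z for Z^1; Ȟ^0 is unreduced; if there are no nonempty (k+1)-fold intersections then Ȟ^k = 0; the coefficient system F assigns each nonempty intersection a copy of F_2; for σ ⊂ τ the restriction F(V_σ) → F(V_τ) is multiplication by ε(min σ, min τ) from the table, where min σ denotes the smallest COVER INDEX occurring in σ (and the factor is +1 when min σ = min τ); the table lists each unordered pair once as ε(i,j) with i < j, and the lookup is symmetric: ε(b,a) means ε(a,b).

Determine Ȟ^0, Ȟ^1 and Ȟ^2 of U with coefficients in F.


nonempty overlaps:
  V1={{x3}} V2={{x2},{x4},{x6},{x7},{x2,x4},{x2,x5},{x2,x6},{x4,x5},{x4,x6},{x5,x7},{x2,x4,x5},{x2,x4,x6}} V3={{x1},{x5},{x2,x5},{x4,x5},{x5,x7},{x2,x4,x5}}
  V23={{x2,x5},{x4,x5},{x5,x7},{x2,x4,x5}}
C dims 3,1; δ0: rk_F2 1
degree 0: 3−1−0 = 2 → Ȟ^0 ≅ Z/2 ⊕ Z/2
degree 1: 1−0−1 = 0 → Ȟ^1 ≅ 0
degree 2: 0−0−0 = 0 → Ȟ^2 ≅ 0

Ȟ^0(U;F) ≅ Z/2 ⊕ Z/2; Ȟ^1(U;F) ≅ 0; Ȟ^2(U;F) ≅ 0


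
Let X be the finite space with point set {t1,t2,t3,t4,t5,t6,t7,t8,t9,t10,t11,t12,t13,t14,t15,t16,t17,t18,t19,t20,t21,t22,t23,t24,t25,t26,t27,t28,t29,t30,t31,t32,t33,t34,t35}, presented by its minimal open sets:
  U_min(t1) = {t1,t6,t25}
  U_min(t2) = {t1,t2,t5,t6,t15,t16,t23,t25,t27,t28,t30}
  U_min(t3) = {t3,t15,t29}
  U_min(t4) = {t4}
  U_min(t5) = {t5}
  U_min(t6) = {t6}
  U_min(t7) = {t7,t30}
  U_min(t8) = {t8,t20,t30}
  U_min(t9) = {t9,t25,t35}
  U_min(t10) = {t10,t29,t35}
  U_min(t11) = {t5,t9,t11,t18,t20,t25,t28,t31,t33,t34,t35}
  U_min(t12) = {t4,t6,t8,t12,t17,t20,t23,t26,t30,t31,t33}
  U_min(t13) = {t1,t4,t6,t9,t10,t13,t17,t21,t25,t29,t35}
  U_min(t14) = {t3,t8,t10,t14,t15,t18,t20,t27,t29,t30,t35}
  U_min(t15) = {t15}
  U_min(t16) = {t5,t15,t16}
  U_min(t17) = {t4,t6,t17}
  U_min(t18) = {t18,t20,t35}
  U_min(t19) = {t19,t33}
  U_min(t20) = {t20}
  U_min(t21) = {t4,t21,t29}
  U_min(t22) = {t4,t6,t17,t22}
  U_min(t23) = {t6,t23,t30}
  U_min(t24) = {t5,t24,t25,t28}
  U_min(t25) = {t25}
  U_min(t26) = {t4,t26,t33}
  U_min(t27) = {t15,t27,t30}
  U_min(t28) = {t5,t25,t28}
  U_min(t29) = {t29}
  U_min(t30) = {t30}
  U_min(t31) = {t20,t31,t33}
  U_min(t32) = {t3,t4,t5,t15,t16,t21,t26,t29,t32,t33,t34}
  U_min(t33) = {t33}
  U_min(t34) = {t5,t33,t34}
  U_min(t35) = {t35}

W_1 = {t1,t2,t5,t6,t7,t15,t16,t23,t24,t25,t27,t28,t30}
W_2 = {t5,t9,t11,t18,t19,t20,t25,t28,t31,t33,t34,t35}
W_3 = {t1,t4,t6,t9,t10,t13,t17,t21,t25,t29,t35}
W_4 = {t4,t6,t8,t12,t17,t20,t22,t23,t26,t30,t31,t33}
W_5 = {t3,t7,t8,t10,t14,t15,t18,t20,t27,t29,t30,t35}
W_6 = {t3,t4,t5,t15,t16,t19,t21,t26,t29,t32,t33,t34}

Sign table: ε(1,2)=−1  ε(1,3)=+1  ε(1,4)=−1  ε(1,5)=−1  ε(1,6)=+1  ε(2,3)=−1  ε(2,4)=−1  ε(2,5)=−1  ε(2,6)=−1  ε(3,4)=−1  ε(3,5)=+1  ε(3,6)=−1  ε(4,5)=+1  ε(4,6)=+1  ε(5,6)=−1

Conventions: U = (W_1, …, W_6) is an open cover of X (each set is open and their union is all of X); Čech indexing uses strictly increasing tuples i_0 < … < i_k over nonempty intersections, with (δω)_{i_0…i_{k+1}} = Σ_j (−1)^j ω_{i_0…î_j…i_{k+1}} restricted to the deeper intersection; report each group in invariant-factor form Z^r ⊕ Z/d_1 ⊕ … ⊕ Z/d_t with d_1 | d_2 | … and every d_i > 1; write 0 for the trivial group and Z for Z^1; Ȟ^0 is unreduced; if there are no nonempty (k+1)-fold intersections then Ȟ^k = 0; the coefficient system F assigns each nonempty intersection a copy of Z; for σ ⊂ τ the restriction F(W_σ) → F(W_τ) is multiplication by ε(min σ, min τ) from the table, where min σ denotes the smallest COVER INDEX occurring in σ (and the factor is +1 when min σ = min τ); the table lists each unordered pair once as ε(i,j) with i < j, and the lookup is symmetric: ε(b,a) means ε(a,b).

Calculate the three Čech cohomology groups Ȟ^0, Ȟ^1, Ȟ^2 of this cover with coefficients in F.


intersection data:
  W12={t5,t25,t28} W13={t1,t6,t25} W14={t6,t23,t30} W15={t7,t15,t27,t30} W16={t5,t15,t16} W23={t9,t25,t35} W24={t20,t31,t33} W25={t18,t20,t35} W26={t5,t19,t33,t34} W34={t4,t6,t17} W35={t10,t29,t35} W36={t4,t21,t29} W45={t8,t20,t30} W46={t4,t26,t33} W56={t3,t15,t29}
  W123={t25} W126={t5} W134={t6} W145={t30} W156={t15} W235={t35} W245={t20} W246={t33} W346={t4} W356={t29}
C dims 6,15,10; δ0: rk 6, SNF 1^5·2; δ1: rk 9, SNF 1^9
Ȟ^0 = (6 − 6) − 0 = 0, so Ȟ^0 ≅ 0
Ȟ^1 = (15 − 9) − 6 = 0 plus torsion [2], so Ȟ^1 ≅ Z/2
Ȟ^2 = (10 − 0) − 9 = 1, so Ȟ^2 ≅ Z

Ȟ^0(U;F) ≅ 0; Ȟ^1(U;F) ≅ Z/2; Ȟ^2(U;F) ≅ Z


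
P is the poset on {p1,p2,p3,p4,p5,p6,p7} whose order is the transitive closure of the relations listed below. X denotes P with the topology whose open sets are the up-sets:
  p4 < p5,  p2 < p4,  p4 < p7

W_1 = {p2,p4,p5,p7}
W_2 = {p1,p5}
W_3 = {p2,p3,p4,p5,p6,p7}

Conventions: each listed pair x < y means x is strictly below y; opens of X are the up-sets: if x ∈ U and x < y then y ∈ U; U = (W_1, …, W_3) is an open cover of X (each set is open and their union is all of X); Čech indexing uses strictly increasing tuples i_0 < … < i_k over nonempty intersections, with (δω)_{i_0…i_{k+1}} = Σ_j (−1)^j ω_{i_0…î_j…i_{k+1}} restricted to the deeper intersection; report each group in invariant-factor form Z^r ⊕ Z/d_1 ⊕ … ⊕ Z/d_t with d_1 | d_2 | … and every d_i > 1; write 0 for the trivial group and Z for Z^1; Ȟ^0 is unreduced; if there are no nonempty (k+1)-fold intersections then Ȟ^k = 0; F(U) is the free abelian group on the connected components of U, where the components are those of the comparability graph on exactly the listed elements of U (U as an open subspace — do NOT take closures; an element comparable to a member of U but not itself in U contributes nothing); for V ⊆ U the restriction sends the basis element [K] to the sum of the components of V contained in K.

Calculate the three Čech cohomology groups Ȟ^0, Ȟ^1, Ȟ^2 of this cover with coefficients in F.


nerve simplices:
  W12={p5} W13={p2,p4,p5,p7} W23={p5}
  W123={p5}
components per intersection:
  W1: {p2,p4,p5,p7}
  W2: {p1} {p5}
  W3: {p2,p4,p5,p7} {p3} {p6}
  W12: {p5}
  W13: {p2,p4,p5,p7}
  W23: {p5}
  W123: {p5}
C dims 6,3,1; δ0: rk 2, SNF 1^2; δ1: rk 1, SNF 1^1
degree 0: 6−2−0 = 4 → Ȟ^0 ≅ Z^4
degree 1: 3−1−2 = 0 → Ȟ^1 ≅ 0
degree 2: 1−0−1 = 0 → Ȟ^2 ≅ 0

Ȟ^0 ≅ Z^4,  Ȟ^1 ≅ 0,  Ȟ^2 ≅ 0


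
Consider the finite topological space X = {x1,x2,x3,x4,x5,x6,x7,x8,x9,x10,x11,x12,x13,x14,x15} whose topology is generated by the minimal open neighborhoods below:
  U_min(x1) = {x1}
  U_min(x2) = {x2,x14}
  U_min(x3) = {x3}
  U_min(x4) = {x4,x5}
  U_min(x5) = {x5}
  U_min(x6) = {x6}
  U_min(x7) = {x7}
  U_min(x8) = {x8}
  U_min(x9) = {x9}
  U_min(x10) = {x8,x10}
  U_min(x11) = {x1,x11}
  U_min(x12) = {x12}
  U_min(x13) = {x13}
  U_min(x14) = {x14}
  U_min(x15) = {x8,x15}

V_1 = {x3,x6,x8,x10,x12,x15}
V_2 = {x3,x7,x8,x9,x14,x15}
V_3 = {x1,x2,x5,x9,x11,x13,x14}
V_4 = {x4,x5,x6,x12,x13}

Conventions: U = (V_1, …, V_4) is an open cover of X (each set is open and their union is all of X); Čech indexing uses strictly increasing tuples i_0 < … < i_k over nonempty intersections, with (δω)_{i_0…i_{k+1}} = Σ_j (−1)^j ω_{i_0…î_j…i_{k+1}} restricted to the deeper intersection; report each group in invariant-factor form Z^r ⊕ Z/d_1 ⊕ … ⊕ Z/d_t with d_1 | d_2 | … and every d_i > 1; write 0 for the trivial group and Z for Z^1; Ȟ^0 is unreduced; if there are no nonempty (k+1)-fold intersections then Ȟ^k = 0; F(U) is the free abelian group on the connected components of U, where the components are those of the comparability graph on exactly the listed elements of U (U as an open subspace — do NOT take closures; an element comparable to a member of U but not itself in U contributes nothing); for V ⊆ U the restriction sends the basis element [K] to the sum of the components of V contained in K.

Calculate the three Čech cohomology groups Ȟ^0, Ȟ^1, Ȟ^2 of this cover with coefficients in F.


Ȟ^0 ≅ Z^10; Ȟ^1 ≅ 0; Ȟ^2 ≅ 0

intersection data:
  V12={x3,x8,x15} V14={x6,x12} V23={x9,x14} V34={x5,x13}
components per intersection:
  V1: {x3} {x6} {x8,x10,x15} {x12}
  V2: {x3} {x7} {x8,x15} {x9} {x14}
  V3: {x1,x11} {x2,x14} {x5} {x9} {x13}
  V4: {x4,x5} {x6} {x12} {x13}
  V12: {x3} {x8,x15}
  V14: {x6} {x12}
  V23: {x9} {x14}
  V34: {x5} {x13}
C dims 18,8; δ0: rk 8, SNF 1^8
Ȟ^0 = (18 − 8) − 0 = 10, so Ȟ^0 ≅ Z^10
Ȟ^1 = (8 − 0) − 8 = 0, so Ȟ^1 ≅ 0
Ȟ^2 = (0 − 0) − 0 = 0, so Ȟ^2 ≅ 0


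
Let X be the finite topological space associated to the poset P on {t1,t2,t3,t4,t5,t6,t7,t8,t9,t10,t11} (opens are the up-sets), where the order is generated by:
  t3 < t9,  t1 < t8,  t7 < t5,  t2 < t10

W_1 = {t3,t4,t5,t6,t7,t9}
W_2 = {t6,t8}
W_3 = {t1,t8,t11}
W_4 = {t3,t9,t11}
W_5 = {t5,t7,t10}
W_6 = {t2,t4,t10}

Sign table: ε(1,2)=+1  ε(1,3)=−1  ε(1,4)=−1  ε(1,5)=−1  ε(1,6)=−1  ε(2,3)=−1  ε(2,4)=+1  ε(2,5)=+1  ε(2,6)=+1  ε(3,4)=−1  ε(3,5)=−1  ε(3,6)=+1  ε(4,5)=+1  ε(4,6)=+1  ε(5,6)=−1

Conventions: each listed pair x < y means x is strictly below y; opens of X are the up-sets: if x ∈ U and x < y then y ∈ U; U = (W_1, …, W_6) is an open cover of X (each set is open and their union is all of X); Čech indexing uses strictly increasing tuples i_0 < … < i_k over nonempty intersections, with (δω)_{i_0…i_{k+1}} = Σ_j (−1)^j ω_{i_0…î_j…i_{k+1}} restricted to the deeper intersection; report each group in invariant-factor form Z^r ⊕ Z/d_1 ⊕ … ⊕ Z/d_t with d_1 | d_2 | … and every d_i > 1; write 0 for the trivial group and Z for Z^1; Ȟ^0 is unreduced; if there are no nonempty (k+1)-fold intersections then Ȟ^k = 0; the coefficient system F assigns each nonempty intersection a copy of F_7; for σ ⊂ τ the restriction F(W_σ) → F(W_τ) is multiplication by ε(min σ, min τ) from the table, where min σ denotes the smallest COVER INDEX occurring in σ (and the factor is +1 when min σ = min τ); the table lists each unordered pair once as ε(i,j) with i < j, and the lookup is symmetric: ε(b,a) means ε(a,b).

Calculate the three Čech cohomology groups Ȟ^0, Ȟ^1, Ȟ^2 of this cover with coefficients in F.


nerve of the cover:
  W12={t6} W14={t3,t9} W15={t5,t7} W16={t4} W23={t8} W34={t11} W56={t10}
C dims 6,7; δ0: rk_F7 6
Ȟ^0 = (6 − 6) − 0 = 0, so Ȟ^0 ≅ 0
Ȟ^1 = (7 − 0) − 6 = 1, so Ȟ^1 ≅ Z/7
Ȟ^2 = (0 − 0) − 0 = 0, so Ȟ^2 ≅ 0

Ȟ^0 = 0,  Ȟ^1 = Z/7,  Ȟ^2 = 0


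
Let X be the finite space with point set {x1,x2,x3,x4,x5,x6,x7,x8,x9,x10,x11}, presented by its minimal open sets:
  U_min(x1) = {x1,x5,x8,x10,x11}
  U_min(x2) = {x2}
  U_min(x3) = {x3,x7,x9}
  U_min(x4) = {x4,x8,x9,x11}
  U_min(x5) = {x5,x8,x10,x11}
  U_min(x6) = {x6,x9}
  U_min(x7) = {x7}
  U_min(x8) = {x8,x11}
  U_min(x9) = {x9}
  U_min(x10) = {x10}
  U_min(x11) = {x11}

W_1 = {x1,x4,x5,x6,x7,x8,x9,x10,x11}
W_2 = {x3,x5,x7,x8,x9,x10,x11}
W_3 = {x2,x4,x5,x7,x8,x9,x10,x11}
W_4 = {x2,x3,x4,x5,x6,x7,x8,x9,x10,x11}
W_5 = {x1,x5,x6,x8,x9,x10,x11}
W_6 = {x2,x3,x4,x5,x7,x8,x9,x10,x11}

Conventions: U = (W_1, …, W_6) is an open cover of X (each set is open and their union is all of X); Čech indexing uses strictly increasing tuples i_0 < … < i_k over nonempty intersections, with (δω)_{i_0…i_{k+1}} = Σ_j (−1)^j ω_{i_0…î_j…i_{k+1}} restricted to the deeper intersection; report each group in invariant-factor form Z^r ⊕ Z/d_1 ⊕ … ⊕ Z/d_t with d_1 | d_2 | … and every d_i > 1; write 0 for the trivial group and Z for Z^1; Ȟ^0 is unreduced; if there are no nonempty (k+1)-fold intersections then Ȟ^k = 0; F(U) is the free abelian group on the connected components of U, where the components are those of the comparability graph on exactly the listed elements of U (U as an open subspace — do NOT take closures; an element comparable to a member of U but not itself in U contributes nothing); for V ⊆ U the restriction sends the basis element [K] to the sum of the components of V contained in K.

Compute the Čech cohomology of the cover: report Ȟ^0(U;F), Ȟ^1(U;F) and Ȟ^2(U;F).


Ȟ^0(U;F) ≅ Z^2, Ȟ^1(U;F) ≅ 0, Ȟ^2(U;F) ≅ 0

intersection data:
  W12={x5,x7,x8,x9,x10,x11} W13={x4,x5,x7,x8,x9,x10,x11} W14={x4,x5,x6,x7,x8,x9,x10,x11} W15={x1,x5,x6,x8,x9,x10,x11} W16={x4,x5,x7,x8,x9,x10,x11} W23={x5,x7,x8,x9,x10,x11} W24={x3,x5,x7,x8,x9,x10,x11} W25={x5,x8,x9,x10,x11} W26={x3,x5,x7,x8,x9,x10,x11} W34={x2,x4,x5,x7,x8,x9,x10,x11} W35={x5,x8,x9,x10,x11} W36={x2,x4,x5,x7,x8,x9,x10,x11} W45={x5,x6,x8,x9,x10,x11} W46={x2,x3,x4,x5,x7,x8,x9,x10,x11} W56={x5,x8,x9,x10,x11}
  W123={x5,x7,x8,x9,x10,x11} W124={x5,x7,x8,x9,x10,x11} W125={x5,x8,x9,x10,x11} W126={x5,x7,x8,x9,x10,x11} W134={x4,x5,x7,x8,x9,x10,x11} W135={x5,x8,x9,x10,x11} W136={x4,x5,x7,x8,x9,x10,x11} W145={x5,x6,x8,x9,x10,x11} W146={x4,x5,x7,x8,x9,x10,x11} W156={x5,x8,x9,x10,x11} W234={x5,x7,x8,x9,x10,x11} W235={x5,x8,x9,x10,x11} W236={x5,x7,x8,x9,x10,x11} W245={x5,x8,x9,x10,x11} W246={x3,x5,x7,x8,x9,x10,x11} W256={x5,x8,x9,x10,x11} W345={x5,x8,x9,x10,x11} W346={x2,x4,x5,x7,x8,x9,x10,x11} W356={x5,x8,x9,x10,x11} W456={x5,x8,x9,x10,x11}
  W1234={x5,x7,x8,x9,x10,x11} W1235={x5,x8,x9,x10,x11} W1236={x5,x7,x8,x9,x10,x11} W1245={x5,x8,x9,x10,x11} W1246={x5,x7,x8,x9,x10,x11} W1256={x5,x8,x9,x10,x11} W1345={x5,x8,x9,x10,x11} W1346={x4,x5,x7,x8,x9,x10,x11} W1356={x5,x8,x9,x10,x11} W1456={x5,x8,x9,x10,x11} W2345={x5,x8,x9,x10,x11} W2346={x5,x7,x8,x9,x10,x11} W2356={x5,x8,x9,x10,x11} W2456={x5,x8,x9,x10,x11} W3456={x5,x8,x9,x10,x11}
  W12345={x5,x8,x9,x10,x11} W12346={x5,x7,x8,x9,x10,x11} W12356={x5,x8,x9,x10,x11} W12456={x5,x8,x9,x10,x11} W13456={x5,x8,x9,x10,x11} W23456={x5,x8,x9,x10,x11}
  W123456={x5,x8,x9,x10,x11}
components per intersection:
  W1: {x1,x4,x5,x6,x8,x9,x10,x11} {x7}
  W2: {x3,x7,x9} {x5,x8,x10,x11}
  W3: {x2} {x4,x5,x8,x9,x10,x11} {x7}
  W4: {x2} {x3,x4,x5,x6,x7,x8,x9,x10,x11}
  W5: {x1,x5,x8,x10,x11} {x6,x9}
  W6: {x2} {x3,x4,x5,x7,x8,x9,x10,x11}
  W12: {x5,x8,x10,x11} {x7} {x9}
  W13: {x4,x5,x8,x9,x10,x11} {x7}
  W14: {x4,x5,x6,x8,x9,x10,x11} {x7}
  W15: {x1,x5,x8,x10,x11} {x6,x9}
  W16: {x4,x5,x8,x9,x10,x11} {x7}
  W23: {x5,x8,x10,x11} {x7} {x9}
  W24: {x3,x7,x9} {x5,x8,x10,x11}
  W25: {x5,x8,x10,x11} {x9}
  W26: {x3,x7,x9} {x5,x8,x10,x11}
  W34: {x2} {x4,x5,x8,x9,x10,x11} {x7}
  W35: {x5,x8,x10,x11} {x9}
  W36: {x2} {x4,x5,x8,x9,x10,x11} {x7}
  W45: {x5,x8,x10,x11} {x6,x9}
  W46: {x2} {x3,x4,x5,x7,x8,x9,x10,x11}
  W56: {x5,x8,x10,x11} {x9}
  W123: {x5,x8,x10,x11} {x7} {x9}
  W124: {x5,x8,x10,x11} {x7} {x9}
  W125: {x5,x8,x10,x11} {x9}
  W126: {x5,x8,x10,x11} {x7} {x9}
  W134: {x4,x5,x8,x9,x10,x11} {x7}
  W135: {x5,x8,x10,x11} {x9}
  W136: {x4,x5,x8,x9,x10,x11} {x7}
  W145: {x5,x8,x10,x11} {x6,x9}
  W146: {x4,x5,x8,x9,x10,x11} {x7}
  W156: {x5,x8,x10,x11} {x9}
  W234: {x5,x8,x10,x11} {x7} {x9}
  W235: {x5,x8,x10,x11} {x9}
  W236: {x5,x8,x10,x11} {x7} {x9}
  W245: {x5,x8,x10,x11} {x9}
  W246: {x3,x7,x9} {x5,x8,x10,x11}
  W256: {x5,x8,x10,x11} {x9}
  W345: {x5,x8,x10,x11} {x9}
  W346: {x2} {x4,x5,x8,x9,x10,x11} {x7}
  W356: {x5,x8,x10,x11} {x9}
  W456: {x5,x8,x10,x11} {x9}
  W1234: {x5,x8,x10,x11} {x7} {x9}
  W1235: {x5,x8,x10,x11} {x9}
  W1236: {x5,x8,x10,x11} {x7} {x9}
  W1245: {x5,x8,x10,x11} {x9}
  W1246: {x5,x8,x10,x11} {x7} {x9}
  W1256: {x5,x8,x10,x11} {x9}
  W1345: {x5,x8,x10,x11} {x9}
  W1346: {x4,x5,x8,x9,x10,x11} {x7}
  W1356: {x5,x8,x10,x11} {x9}
  W1456: {x5,x8,x10,x11} {x9}
  W2345: {x5,x8,x10,x11} {x9}
  W2346: {x5,x8,x10,x11} {x7} {x9}
  W2356: {x5,x8,x10,x11} {x9}
  W2456: {x5,x8,x10,x11} {x9}
  W3456: {x5,x8,x10,x11} {x9}
  W12345: {x5,x8,x10,x11} {x9}
  W12346: {x5,x8,x10,x11} {x7} {x9}
  W12356: {x5,x8,x10,x11} {x9}
  W12456: {x5,x8,x10,x11} {x9}
  W13456: {x5,x8,x10,x11} {x9}
  W23456: {x5,x8,x10,x11} {x9}
  W123456: {x5,x8,x10,x11} {x9}
C dims 13,34,46,34; δ0: rk 11, SNF 1^11; δ1: rk 23, SNF 1^23; δ2: rk 23, SNF 1^23
Ȟ^0 = (13 − 11) − 0 = 2, so Ȟ^0 ≅ Z^2
Ȟ^1 = (34 − 23) − 11 = 0, so Ȟ^1 ≅ 0
Ȟ^2 = (46 − 23) − 23 = 0, so Ȟ^2 ≅ 0
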